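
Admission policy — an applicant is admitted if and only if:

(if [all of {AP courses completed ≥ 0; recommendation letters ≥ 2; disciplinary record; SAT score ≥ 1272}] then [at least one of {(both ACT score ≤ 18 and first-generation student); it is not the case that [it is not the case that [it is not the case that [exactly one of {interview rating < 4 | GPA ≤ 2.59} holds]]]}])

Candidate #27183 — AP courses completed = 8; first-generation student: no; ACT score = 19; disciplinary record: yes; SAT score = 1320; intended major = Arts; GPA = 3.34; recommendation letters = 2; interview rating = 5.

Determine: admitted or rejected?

Atomic conditions:
  AP courses completed ≥ 0: 8 ≥ 0 is true
  recommendation letters ≥ 2: 2 ≥ 2 is true
  disciplinary record: yes → true
  SAT score ≥ 1272: 1320 ≥ 1272 is true
  ACT score ≤ 18: 19 ≤ 18 is false
  first-generation student: no → false
  interview rating < 4: 5 < 4 is false
  GPA ≤ 2.59: 3.34 ≤ 2.59 is false
Combine:
[1] true AND true AND true AND true = true
[2.1] false AND false = false
[2.2.1.1.1] exactly-one(false, false) = false
[2.2.1.1] NOT false = true
[2.2.1] NOT true = false
[2.2] NOT false = true
[2] false OR true = true
[root] true → true = true
Overall: true → admitted

Admitted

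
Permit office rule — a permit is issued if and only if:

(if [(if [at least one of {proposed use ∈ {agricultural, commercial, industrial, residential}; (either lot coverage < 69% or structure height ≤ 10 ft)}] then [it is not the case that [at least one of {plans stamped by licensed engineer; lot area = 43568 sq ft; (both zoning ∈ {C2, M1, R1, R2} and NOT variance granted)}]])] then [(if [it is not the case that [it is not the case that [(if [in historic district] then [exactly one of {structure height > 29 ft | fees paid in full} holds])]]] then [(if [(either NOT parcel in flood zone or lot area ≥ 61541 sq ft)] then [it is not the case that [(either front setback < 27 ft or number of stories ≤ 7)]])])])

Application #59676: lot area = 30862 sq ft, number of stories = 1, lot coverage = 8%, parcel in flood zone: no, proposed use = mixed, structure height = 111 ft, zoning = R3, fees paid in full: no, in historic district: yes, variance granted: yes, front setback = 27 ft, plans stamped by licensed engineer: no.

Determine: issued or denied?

Denied

Atomic conditions:
  proposed use ∈ {agricultural, commercial, industrial, residential}: mixed is not in the set → false
  lot coverage < 69%: 8 < 69 is true
  structure height ≤ 10 ft: 111 ≤ 10 is false
  plans stamped by licensed engineer: no → false
  lot area = 43568 sq ft: 30862 == 43568 is false
  zoning ∈ {C2, M1, R1, R2}: R3 is not in the set → false
  NOT variance granted: yes → false
  in historic district: yes → true
  structure height > 29 ft: 111 > 29 is true
  fees paid in full: no → false
  NOT parcel in flood zone: no → true
  lot area ≥ 61541 sq ft: 30862 ≥ 61541 is false
  front setback < 27 ft: 27 < 27 is false
  number of stories ≤ 7: 1 ≤ 7 is true
Combine:
[1.1.2] true OR false = true
[1.1] false OR true = true
[1.2.1.3] false AND false = false
[1.2.1] false OR false OR false = false
[1.2] NOT false = true
[1] true → true = true
[2.1.1.1.2] exactly-one(true, false) = true
[2.1.1.1] true → true = true
[2.1.1] NOT true = false
[2.1] NOT false = true
[2.2.1] true OR false = true
[2.2.2.1] false OR true = true
[2.2.2] NOT true = false
[2.2] true → false = false
[2] true → false = false
[root] true → false = false
Overall: false → denied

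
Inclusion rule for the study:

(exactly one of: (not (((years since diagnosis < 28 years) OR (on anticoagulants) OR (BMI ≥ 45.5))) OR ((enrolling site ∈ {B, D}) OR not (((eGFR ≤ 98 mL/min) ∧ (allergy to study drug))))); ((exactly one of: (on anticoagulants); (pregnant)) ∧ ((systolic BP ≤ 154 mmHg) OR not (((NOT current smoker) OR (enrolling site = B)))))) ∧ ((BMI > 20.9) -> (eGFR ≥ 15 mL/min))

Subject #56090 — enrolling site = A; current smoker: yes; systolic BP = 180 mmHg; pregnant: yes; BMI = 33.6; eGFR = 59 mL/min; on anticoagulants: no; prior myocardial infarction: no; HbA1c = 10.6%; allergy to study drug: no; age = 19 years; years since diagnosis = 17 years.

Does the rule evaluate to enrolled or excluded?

Atomic conditions:
  years since diagnosis < 28 years: 17 < 28 is true
  on anticoagulants: no → false
  BMI ≥ 45.5: 33.6 ≥ 45.5 is false
  enrolling site ∈ {B, D}: A is not in the set → false
  eGFR ≤ 98 mL/min: 59 ≤ 98 is true
  allergy to study drug: no → false
  pregnant: yes → true
  systolic BP ≤ 154 mmHg: 180 ≤ 154 is false
  NOT current smoker: yes → false
  enrolling site = B: A == B is false
  BMI > 20.9: 33.6 > 20.9 is true
  eGFR ≥ 15 mL/min: 59 ≥ 15 is true
Combine:
[1.1.1.1] true OR false OR false = true
[1.1.1] NOT true = false
[1.1.2.2.1] true AND false = false
[1.1.2.2] NOT false = true
[1.1.2] false OR true = true
[1.1] false OR true = true
[1.2.1] exactly-one(false, true) = true
[1.2.2.2.1] false OR false = false
[1.2.2.2] NOT false = true
[1.2.2] false OR true = true
[1.2] true AND true = true
[1] exactly-one(true, true) = false
[2] true → true = true
[root] false AND true = false
Overall: false → excluded

Excluded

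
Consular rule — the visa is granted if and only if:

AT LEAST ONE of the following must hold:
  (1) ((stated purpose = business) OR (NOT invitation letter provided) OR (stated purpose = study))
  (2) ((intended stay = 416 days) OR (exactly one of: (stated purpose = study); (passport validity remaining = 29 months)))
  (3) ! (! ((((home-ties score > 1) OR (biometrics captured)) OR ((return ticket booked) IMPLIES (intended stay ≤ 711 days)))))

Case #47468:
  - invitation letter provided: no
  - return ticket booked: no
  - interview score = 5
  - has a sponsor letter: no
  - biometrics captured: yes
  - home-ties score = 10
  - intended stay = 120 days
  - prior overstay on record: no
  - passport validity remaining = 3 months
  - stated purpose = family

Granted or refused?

Atomic conditions:
  stated purpose = business: family == business is false
  NOT invitation letter provided: no → true
  stated purpose = study: family == study is false
  intended stay = 416 days: 120 == 416 is false
  passport validity remaining = 29 months: 3 == 29 is false
  home-ties score > 1: 10 > 1 is true
  biometrics captured: yes → true
  return ticket booked: no → false
  intended stay ≤ 711 days: 120 ≤ 711 is true
Combine:
[1] false OR true OR false = true
[2.2] exactly-one(false, false) = false
[2] false OR false = false
[3.1.1.1] true OR true = true
[3.1.1.2] false → true (antecedent false ⇒ implication holds) = true
[3.1.1] true OR true = true
[3.1] NOT true = false
[3] NOT false = true
[root] true OR false OR true = true
Overall: true → granted

Granted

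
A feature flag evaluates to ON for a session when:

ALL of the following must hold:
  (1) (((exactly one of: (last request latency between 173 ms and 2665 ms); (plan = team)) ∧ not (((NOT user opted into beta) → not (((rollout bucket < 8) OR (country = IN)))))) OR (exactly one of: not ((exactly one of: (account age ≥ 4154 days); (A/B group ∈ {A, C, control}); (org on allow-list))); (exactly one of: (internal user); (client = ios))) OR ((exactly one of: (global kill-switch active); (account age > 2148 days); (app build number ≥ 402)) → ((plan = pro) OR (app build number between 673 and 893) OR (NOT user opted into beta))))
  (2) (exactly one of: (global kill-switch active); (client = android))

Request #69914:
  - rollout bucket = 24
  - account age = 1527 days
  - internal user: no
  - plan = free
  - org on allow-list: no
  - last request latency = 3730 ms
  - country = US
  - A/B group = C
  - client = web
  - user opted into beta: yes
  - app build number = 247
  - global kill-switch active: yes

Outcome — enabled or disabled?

Disabled

Atomic conditions:
  last request latency between 173 ms and 2665 ms: 3730 in [173, 2665] is false
  plan = team: free == team is false
  NOT user opted into beta: yes → false
  rollout bucket < 8: 24 < 8 is false
  country = IN: US == IN is false
  account age ≥ 4154 days: 1527 ≥ 4154 is false
  A/B group ∈ {A, C, control}: C is in the set → true
  org on allow-list: no → false
  internal user: no → false
  client = ios: web == ios is false
  global kill-switch active: yes → true
  account age > 2148 days: 1527 > 2148 is false
  app build number ≥ 402: 247 ≥ 402 is false
  plan = pro: free == pro is false
  app build number between 673 and 893: 247 in [673, 893] is false
  client = android: web == android is false
Combine:
[1.1.1] exactly-one(false, false) = false
[1.1.2.1.2.1] false OR false = false
[1.1.2.1.2] NOT false = true
[1.1.2.1] false → true (antecedent false ⇒ implication holds) = true
[1.1.2] NOT true = false
[1.1] false AND false = false
[1.2.1.1] exactly-one(false, true, false) = true
[1.2.1] NOT true = false
[1.2.2] exactly-one(false, false) = false
[1.2] exactly-one(false, false) = false
[1.3.1] exactly-one(true, false, false) = true
[1.3.2] false OR false OR false = false
[1.3] true → false = false
[1] false OR false OR false = false
[2] exactly-one(true, false) = true
[root] false AND true = false
Overall: false → disabled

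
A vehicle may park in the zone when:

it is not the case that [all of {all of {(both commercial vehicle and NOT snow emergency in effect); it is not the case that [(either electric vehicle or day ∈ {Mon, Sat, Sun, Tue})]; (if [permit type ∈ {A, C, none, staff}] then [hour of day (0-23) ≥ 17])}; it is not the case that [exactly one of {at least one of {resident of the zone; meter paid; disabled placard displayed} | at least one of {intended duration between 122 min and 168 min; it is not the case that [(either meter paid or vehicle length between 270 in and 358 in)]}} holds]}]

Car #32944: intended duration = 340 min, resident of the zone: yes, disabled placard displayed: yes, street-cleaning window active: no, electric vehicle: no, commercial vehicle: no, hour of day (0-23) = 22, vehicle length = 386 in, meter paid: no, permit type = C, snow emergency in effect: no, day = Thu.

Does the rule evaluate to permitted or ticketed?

Permitted

Atomic conditions:
  commercial vehicle: no → false
  NOT snow emergency in effect: no → true
  electric vehicle: no → false
  day ∈ {Mon, Sat, Sun, Tue}: Thu is not in the set → false
  permit type ∈ {A, C, none, staff}: C is in the set → true
  hour of day (0-23) ≥ 17: 22 ≥ 17 is true
  resident of the zone: yes → true
  meter paid: no → false
  disabled placard displayed: yes → true
  intended duration between 122 min and 168 min: 340 in [122, 168] is false
  vehicle length between 270 in and 358 in: 386 in [270, 358] is false
Combine:
[1.1.1] false AND true = false
[1.1.2.1] false OR false = false
[1.1.2] NOT false = true
[1.1.3] true → true = true
[1.1] false AND true AND true = false
[1.2.1.1] true OR false OR true = true
[1.2.1.2.2.1] false OR false = false
[1.2.1.2.2] NOT false = true
[1.2.1.2] false OR true = true
[1.2.1] exactly-one(true, true) = false
[1.2] NOT false = true
[1] false AND true = false
[root] NOT false = true
Overall: true → permitted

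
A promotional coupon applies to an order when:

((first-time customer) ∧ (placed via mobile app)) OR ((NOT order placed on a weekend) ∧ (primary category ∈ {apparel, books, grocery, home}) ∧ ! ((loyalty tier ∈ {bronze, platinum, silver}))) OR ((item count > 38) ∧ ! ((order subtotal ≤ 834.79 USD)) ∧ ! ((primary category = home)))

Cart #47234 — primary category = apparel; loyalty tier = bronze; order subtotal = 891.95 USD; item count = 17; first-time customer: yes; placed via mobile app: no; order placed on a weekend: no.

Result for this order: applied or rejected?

Atomic conditions:
  first-time customer: yes → true
  placed via mobile app: no → false
  NOT order placed on a weekend: no → true
  primary category ∈ {apparel, books, grocery, home}: apparel is in the set → true
  loyalty tier ∈ {bronze, platinum, silver}: bronze is in the set → true
  item count > 38: 17 > 38 is false
  order subtotal ≤ 834.79 USD: 891.95 ≤ 834.79 is false
  primary category = home: apparel == home is false
Combine:
[1] true AND false = false
[2.3] NOT true = false
[2] true AND true AND false = false
[3.2] NOT false = true
[3.3] NOT false = true
[3] false AND true AND true = false
[root] false OR false OR false = false
Overall: false → rejected

Rejected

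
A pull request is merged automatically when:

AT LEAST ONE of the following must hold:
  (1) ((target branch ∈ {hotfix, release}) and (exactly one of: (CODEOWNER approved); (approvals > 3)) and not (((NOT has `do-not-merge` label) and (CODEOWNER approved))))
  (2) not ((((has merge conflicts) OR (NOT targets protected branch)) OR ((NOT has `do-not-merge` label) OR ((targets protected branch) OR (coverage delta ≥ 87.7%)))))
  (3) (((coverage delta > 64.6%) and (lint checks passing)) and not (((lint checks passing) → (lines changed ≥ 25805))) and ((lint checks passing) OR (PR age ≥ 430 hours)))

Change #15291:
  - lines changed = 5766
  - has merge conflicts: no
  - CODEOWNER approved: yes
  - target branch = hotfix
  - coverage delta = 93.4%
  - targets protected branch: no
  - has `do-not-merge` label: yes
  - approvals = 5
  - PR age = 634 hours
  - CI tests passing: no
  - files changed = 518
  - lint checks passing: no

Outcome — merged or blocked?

Blocked

Atomic conditions:
  target branch ∈ {hotfix, release}: hotfix is in the set → true
  CODEOWNER approved: yes → true
  approvals > 3: 5 > 3 is true
  NOT has `do-not-merge` label: yes → false
  has merge conflicts: no → false
  NOT targets protected branch: no → true
  targets protected branch: no → false
  coverage delta ≥ 87.7%: 93.4 ≥ 87.7 is true
  coverage delta > 64.6%: 93.4 > 64.6 is true
  lint checks passing: no → false
  lines changed ≥ 25805: 5766 ≥ 25805 is false
  PR age ≥ 430 hours: 634 ≥ 430 is true
Combine:
[1.2] exactly-one(true, true) = false
[1.3.1] false AND true = false
[1.3] NOT false = true
[1] true AND false AND true = false
[2.1.1] false OR true = true
[2.1.2.2] false OR true = true
[2.1.2] false OR true = true
[2.1] true OR true = true
[2] NOT true = false
[3.1] true AND false = false
[3.2.1] false → false (antecedent false ⇒ implication holds) = true
[3.2] NOT true = false
[3.3] false OR true = true
[3] false AND false AND true = false
[root] false OR false OR false = false
Overall: false → blocked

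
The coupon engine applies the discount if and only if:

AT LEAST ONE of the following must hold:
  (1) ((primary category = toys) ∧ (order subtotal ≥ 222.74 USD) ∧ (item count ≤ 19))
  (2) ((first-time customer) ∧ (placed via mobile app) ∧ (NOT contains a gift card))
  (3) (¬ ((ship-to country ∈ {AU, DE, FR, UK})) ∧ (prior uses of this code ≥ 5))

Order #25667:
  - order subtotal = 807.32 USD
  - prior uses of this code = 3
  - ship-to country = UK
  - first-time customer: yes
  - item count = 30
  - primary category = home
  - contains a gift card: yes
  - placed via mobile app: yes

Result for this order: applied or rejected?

Rejected

Atomic conditions:
  primary category = toys: home == toys is false
  order subtotal ≥ 222.74 USD: 807.32 ≥ 222.74 is true
  item count ≤ 19: 30 ≤ 19 is false
  first-time customer: yes → true
  placed via mobile app: yes → true
  NOT contains a gift card: yes → false
  ship-to country ∈ {AU, DE, FR, UK}: UK is in the set → true
  prior uses of this code ≥ 5: 3 ≥ 5 is false
Combine:
[1] false AND true AND false = false
[2] true AND true AND false = false
[3.1] NOT true = false
[3] false AND false = false
[root] false OR false OR false = false
Overall: false → rejected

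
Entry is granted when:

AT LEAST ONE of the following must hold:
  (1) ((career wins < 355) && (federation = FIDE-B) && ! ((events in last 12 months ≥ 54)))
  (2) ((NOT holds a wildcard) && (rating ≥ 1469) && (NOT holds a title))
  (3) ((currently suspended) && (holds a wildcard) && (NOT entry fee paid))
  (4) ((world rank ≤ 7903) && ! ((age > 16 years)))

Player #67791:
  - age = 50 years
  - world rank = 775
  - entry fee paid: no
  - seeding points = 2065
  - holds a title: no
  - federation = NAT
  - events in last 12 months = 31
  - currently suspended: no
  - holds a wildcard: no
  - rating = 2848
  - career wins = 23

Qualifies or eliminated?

Atomic conditions:
  career wins < 355: 23 < 355 is true
  federation = FIDE-B: NAT == FIDE-B is false
  events in last 12 months ≥ 54: 31 ≥ 54 is false
  NOT holds a wildcard: no → true
  rating ≥ 1469: 2848 ≥ 1469 is true
  NOT holds a title: no → true
  currently suspended: no → false
  holds a wildcard: no → false
  NOT entry fee paid: no → true
  world rank ≤ 7903: 775 ≤ 7903 is true
  age > 16 years: 50 > 16 is true
Combine:
[1.3] NOT false = true
[1] true AND false AND true = false
[2] true AND true AND true = true
[3] false AND false AND true = false
[4.2] NOT true = false
[4] true AND false = false
[root] false OR true OR false OR false = true
Overall: true → qualifies

Qualifies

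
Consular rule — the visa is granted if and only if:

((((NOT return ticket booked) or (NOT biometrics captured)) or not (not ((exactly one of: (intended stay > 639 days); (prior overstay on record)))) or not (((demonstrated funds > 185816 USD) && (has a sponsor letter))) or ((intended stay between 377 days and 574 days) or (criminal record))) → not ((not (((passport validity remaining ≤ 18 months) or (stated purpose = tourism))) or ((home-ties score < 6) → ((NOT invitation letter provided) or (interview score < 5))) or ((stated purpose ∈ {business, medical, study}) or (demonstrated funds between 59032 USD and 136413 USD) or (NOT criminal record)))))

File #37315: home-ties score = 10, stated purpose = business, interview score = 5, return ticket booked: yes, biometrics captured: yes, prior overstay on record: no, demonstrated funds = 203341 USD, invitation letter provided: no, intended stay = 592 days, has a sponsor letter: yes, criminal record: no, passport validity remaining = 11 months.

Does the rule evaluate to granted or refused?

Atomic conditions:
  NOT return ticket booked: yes → false
  NOT biometrics captured: yes → false
  intended stay > 639 days: 592 > 639 is false
  prior overstay on record: no → false
  demonstrated funds > 185816 USD: 203341 > 185816 is true
  has a sponsor letter: yes → true
  intended stay between 377 days and 574 days: 592 in [377, 574] is false
  criminal record: no → false
  passport validity remaining ≤ 18 months: 11 ≤ 18 is true
  stated purpose = tourism: business == tourism is false
  home-ties score < 6: 10 < 6 is false
  NOT invitation letter provided: no → true
  interview score < 5: 5 < 5 is false
  stated purpose ∈ {business, medical, study}: business is in the set → true
  demonstrated funds between 59032 USD and 136413 USD: 203341 in [59032, 136413] is false
  NOT criminal record: no → true
Combine:
[1.1] false OR false = false
[1.2.1.1] exactly-one(false, false) = false
[1.2.1] NOT false = true
[1.2] NOT true = false
[1.3.1] true AND true = true
[1.3] NOT true = false
[1.4] false OR false = false
[1] false OR false OR false OR false = false
[2.1.1.1] true OR false = true
[2.1.1] NOT true = false
[2.1.2.2] true OR false = true
[2.1.2] false → true (antecedent false ⇒ implication holds) = true
[2.1.3] true OR false OR true = true
[2.1] false OR true OR true = true
[2] NOT true = false
[root] false → false (antecedent false ⇒ implication holds) = true
Overall: true → granted

Granted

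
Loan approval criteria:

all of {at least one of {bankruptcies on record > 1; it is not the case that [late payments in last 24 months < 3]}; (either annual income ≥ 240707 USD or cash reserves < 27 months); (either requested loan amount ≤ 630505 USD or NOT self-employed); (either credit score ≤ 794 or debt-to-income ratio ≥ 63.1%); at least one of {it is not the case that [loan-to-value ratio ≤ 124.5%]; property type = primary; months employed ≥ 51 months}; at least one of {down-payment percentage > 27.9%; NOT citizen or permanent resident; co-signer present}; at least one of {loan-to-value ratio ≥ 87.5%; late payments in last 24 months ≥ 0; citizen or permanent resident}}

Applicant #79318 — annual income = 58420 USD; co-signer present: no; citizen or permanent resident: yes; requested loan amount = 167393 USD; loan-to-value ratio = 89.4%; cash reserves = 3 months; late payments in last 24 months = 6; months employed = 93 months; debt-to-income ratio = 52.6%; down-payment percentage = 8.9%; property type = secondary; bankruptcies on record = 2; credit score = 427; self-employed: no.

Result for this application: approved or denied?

Atomic conditions:
  bankruptcies on record > 1: 2 > 1 is true
  late payments in last 24 months < 3: 6 < 3 is false
  annual income ≥ 240707 USD: 58420 ≥ 240707 is false
  cash reserves < 27 months: 3 < 27 is true
  requested loan amount ≤ 630505 USD: 167393 ≤ 630505 is true
  NOT self-employed: no → true
  credit score ≤ 794: 427 ≤ 794 is true
  debt-to-income ratio ≥ 63.1%: 52.6 ≥ 63.1 is false
  loan-to-value ratio ≤ 124.5%: 89.4 ≤ 124.5 is true
  property type = primary: secondary == primary is false
  months employed ≥ 51 months: 93 ≥ 51 is true
  down-payment percentage > 27.9%: 8.9 > 27.9 is false
  NOT citizen or permanent resident: yes → false
  co-signer present: no → false
  loan-to-value ratio ≥ 87.5%: 89.4 ≥ 87.5 is true
  late payments in last 24 months ≥ 0: 6 ≥ 0 is true
  citizen or permanent resident: yes → true
Combine:
[1.2] NOT false = true
[1] true OR true = true
[2] false OR true = true
[3] true OR true = true
[4] true OR false = true
[5.1] NOT true = false
[5] false OR false OR true = true
[6] false OR false OR false = false
[7] true OR true OR true = true
[root] true AND true AND true AND true AND true AND false AND true = false
Overall: false → denied

Denied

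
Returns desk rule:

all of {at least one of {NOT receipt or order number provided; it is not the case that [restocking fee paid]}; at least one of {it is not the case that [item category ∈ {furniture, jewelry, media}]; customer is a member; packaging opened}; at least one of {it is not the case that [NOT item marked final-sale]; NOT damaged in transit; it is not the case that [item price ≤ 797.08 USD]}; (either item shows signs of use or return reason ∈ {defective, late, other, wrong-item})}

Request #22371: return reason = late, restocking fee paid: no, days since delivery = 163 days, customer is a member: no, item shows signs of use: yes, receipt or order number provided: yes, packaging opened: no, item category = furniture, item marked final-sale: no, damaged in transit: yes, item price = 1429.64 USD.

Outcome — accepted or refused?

Refused

Atomic conditions:
  NOT receipt or order number provided: yes → false
  restocking fee paid: no → false
  item category ∈ {furniture, jewelry, media}: furniture is in the set → true
  customer is a member: no → false
  packaging opened: no → false
  NOT item marked final-sale: no → true
  NOT damaged in transit: yes → false
  item price ≤ 797.08 USD: 1429.64 ≤ 797.08 is false
  item shows signs of use: yes → true
  return reason ∈ {defective, late, other, wrong-item}: late is in the set → true
Combine:
[1.2] NOT false = true
[1] false OR true = true
[2.1] NOT true = false
[2] false OR false OR false = false
[3.1] NOT true = false
[3.3] NOT false = true
[3] false OR false OR true = true
[4] true OR true = true
[root] true AND false AND true AND true = false
Overall: false → refused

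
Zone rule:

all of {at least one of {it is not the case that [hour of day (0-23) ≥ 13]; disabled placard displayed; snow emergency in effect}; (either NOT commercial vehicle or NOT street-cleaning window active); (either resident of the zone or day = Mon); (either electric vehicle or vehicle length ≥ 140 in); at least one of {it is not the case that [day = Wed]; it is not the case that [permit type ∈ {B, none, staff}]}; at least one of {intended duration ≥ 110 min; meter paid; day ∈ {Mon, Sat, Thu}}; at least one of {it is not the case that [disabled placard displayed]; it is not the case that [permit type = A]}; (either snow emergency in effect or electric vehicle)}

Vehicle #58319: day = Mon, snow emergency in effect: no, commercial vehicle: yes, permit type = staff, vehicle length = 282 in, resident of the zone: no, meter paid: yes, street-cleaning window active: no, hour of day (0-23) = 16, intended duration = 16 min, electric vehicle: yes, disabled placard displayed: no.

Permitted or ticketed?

Ticketed

Atomic conditions:
  hour of day (0-23) ≥ 13: 16 ≥ 13 is true
  disabled placard displayed: no → false
  snow emergency in effect: no → false
  NOT commercial vehicle: yes → false
  NOT street-cleaning window active: no → true
  resident of the zone: no → false
  day = Mon: Mon == Mon is true
  electric vehicle: yes → true
  vehicle length ≥ 140 in: 282 ≥ 140 is true
  day = Wed: Mon == Wed is false
  permit type ∈ {B, none, staff}: staff is in the set → true
  intended duration ≥ 110 min: 16 ≥ 110 is false
  meter paid: yes → true
  day ∈ {Mon, Sat, Thu}: Mon is in the set → true
  permit type = A: staff == A is false
Combine:
[1.1] NOT true = false
[1] false OR false OR false = false
[2] false OR true = true
[3] false OR true = true
[4] true OR true = true
[5.1] NOT false = true
[5.2] NOT true = false
[5] true OR false = true
[6] false OR true OR true = true
[7.1] NOT false = true
[7.2] NOT false = true
[7] true OR true = true
[8] false OR true = true
[root] false AND true AND true AND true AND true AND true AND true AND true = false
Overall: false → ticketed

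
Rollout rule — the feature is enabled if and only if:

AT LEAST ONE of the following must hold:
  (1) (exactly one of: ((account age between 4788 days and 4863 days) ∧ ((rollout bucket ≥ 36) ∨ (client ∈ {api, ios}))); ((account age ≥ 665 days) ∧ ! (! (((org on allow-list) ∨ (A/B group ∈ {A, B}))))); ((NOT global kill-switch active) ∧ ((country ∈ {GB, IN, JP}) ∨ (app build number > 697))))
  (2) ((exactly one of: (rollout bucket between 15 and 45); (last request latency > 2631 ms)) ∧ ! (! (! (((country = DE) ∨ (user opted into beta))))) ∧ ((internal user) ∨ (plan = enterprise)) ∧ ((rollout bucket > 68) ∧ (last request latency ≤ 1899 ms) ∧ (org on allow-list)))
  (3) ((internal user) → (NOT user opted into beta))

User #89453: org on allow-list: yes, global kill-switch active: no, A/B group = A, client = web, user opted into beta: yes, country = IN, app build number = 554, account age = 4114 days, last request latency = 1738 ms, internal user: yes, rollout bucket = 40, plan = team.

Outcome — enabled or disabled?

Disabled

Atomic conditions:
  account age between 4788 days and 4863 days: 4114 in [4788, 4863] is false
  rollout bucket ≥ 36: 40 ≥ 36 is true
  client ∈ {api, ios}: web is not in the set → false
  account age ≥ 665 days: 4114 ≥ 665 is true
  org on allow-list: yes → true
  A/B group ∈ {A, B}: A is in the set → true
  NOT global kill-switch active: no → true
  country ∈ {GB, IN, JP}: IN is in the set → true
  app build number > 697: 554 > 697 is false
  rollout bucket between 15 and 45: 40 in [15, 45] is true
  last request latency > 2631 ms: 1738 > 2631 is false
  country = DE: IN == DE is false
  user opted into beta: yes → true
  internal user: yes → true
  plan = enterprise: team == enterprise is false
  rollout bucket > 68: 40 > 68 is false
  last request latency ≤ 1899 ms: 1738 ≤ 1899 is true
  NOT user opted into beta: yes → false
Combine:
[1.1.2] true OR false = true
[1.1] false AND true = false
[1.2.2.1.1] true OR true = true
[1.2.2.1] NOT true = false
[1.2.2] NOT false = true
[1.2] true AND true = true
[1.3.2] true OR false = true
[1.3] true AND true = true
[1] exactly-one(false, true, true) = false
[2.1] exactly-one(true, false) = true
[2.2.1.1.1] false OR true = true
[2.2.1.1] NOT true = false
[2.2.1] NOT false = true
[2.2] NOT true = false
[2.3] true OR false = true
[2.4] false AND true AND true = false
[2] true AND false AND true AND false = false
[3] true → false = false
[root] false OR false OR false = false
Overall: false → disabled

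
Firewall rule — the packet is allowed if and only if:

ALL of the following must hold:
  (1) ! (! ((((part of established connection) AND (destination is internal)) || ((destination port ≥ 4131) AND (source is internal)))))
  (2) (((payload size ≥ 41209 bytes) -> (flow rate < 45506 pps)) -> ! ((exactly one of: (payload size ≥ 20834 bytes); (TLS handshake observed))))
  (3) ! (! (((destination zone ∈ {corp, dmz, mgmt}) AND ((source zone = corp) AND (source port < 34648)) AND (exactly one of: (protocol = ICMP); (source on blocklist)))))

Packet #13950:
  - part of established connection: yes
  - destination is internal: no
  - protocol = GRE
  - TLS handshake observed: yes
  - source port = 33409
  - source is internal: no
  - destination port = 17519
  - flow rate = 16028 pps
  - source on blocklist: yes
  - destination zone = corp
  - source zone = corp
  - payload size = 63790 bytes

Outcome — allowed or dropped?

Atomic conditions:
  part of established connection: yes → true
  destination is internal: no → false
  destination port ≥ 4131: 17519 ≥ 4131 is true
  source is internal: no → false
  payload size ≥ 41209 bytes: 63790 ≥ 41209 is true
  flow rate < 45506 pps: 16028 < 45506 is true
  payload size ≥ 20834 bytes: 63790 ≥ 20834 is true
  TLS handshake observed: yes → true
  destination zone ∈ {corp, dmz, mgmt}: corp is in the set → true
  source zone = corp: corp == corp is true
  source port < 34648: 33409 < 34648 is true
  protocol = ICMP: GRE == ICMP is false
  source on blocklist: yes → true
Combine:
[1.1.1.1] true AND false = false
[1.1.1.2] true AND false = false
[1.1.1] false OR false = false
[1.1] NOT false = true
[1] NOT true = false
[2.1] true → true = true
[2.2.1] exactly-one(true, true) = false
[2.2] NOT false = true
[2] true → true = true
[3.1.1.2] true AND true = true
[3.1.1.3] exactly-one(false, true) = true
[3.1.1] true AND true AND true = true
[3.1] NOT true = false
[3] NOT false = true
[root] false AND true AND true = false
Overall: false → dropped

Dropped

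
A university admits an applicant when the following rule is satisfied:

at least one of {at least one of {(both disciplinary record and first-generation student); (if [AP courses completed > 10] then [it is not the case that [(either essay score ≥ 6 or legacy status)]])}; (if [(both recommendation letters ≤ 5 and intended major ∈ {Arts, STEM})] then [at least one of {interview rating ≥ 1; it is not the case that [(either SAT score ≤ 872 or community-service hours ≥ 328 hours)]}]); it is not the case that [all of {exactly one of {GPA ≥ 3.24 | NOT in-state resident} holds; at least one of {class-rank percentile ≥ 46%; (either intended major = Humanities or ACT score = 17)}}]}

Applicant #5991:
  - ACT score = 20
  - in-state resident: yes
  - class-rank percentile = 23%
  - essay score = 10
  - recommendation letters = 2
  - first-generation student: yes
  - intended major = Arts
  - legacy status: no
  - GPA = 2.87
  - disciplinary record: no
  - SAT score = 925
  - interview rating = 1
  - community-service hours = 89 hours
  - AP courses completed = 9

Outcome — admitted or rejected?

Atomic conditions:
  disciplinary record: no → false
  first-generation student: yes → true
  AP courses completed > 10: 9 > 10 is false
  essay score ≥ 6: 10 ≥ 6 is true
  legacy status: no → false
  recommendation letters ≤ 5: 2 ≤ 5 is true
  intended major ∈ {Arts, STEM}: Arts is in the set → true
  interview rating ≥ 1: 1 ≥ 1 is true
  SAT score ≤ 872: 925 ≤ 872 is false
  community-service hours ≥ 328 hours: 89 ≥ 328 is false
  GPA ≥ 3.24: 2.87 ≥ 3.24 is false
  NOT in-state resident: yes → false
  class-rank percentile ≥ 46%: 23 ≥ 46 is false
  intended major = Humanities: Arts == Humanities is false
  ACT score = 17: 20 == 17 is false
Combine:
[1.1] false AND true = false
[1.2.2.1] true OR false = true
[1.2.2] NOT true = false
[1.2] false → false (antecedent false ⇒ implication holds) = true
[1] false OR true = true
[2.1] true AND true = true
[2.2.2.1] false OR false = false
[2.2.2] NOT false = true
[2.2] true OR true = true
[2] true → true = true
[3.1.1] exactly-one(false, false) = false
[3.1.2.2] false OR false = false
[3.1.2] false OR false = false
[3.1] false AND false = false
[3] NOT false = true
[root] true OR true OR true = true
Overall: true → admitted

Admitted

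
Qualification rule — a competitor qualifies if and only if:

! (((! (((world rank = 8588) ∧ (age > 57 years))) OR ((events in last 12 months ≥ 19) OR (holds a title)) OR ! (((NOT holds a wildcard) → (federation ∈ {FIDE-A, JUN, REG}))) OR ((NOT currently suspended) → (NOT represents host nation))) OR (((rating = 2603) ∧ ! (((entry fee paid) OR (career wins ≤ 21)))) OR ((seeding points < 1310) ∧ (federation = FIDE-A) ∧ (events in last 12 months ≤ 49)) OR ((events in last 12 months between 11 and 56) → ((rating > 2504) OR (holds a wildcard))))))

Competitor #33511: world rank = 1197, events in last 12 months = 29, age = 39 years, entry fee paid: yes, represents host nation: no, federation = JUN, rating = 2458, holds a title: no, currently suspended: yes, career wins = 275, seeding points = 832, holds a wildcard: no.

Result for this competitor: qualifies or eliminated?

Eliminated

Atomic conditions:
  world rank = 8588: 1197 == 8588 is false
  age > 57 years: 39 > 57 is false
  events in last 12 months ≥ 19: 29 ≥ 19 is true
  holds a title: no → false
  NOT holds a wildcard: no → true
  federation ∈ {FIDE-A, JUN, REG}: JUN is in the set → true
  NOT currently suspended: yes → false
  NOT represents host nation: no → true
  rating = 2603: 2458 == 2603 is false
  entry fee paid: yes → true
  career wins ≤ 21: 275 ≤ 21 is false
  seeding points < 1310: 832 < 1310 is true
  federation = FIDE-A: JUN == FIDE-A is false
  events in last 12 months ≤ 49: 29 ≤ 49 is true
  events in last 12 months between 11 and 56: 29 in [11, 56] is true
  rating > 2504: 2458 > 2504 is false
  holds a wildcard: no → false
Combine:
[1.1.1.1] false AND false = false
[1.1.1] NOT false = true
[1.1.2] true OR false = true
[1.1.3.1] true → true = true
[1.1.3] NOT true = false
[1.1.4] false → true (antecedent false ⇒ implication holds) = true
[1.1] true OR true OR false OR true = true
[1.2.1.2.1] true OR false = true
[1.2.1.2] NOT true = false
[1.2.1] false AND false = false
[1.2.2] true AND false AND true = false
[1.2.3.2] false OR false = false
[1.2.3] true → false = false
[1.2] false OR false OR false = false
[1] true OR false = true
[root] NOT true = false
Overall: false → eliminated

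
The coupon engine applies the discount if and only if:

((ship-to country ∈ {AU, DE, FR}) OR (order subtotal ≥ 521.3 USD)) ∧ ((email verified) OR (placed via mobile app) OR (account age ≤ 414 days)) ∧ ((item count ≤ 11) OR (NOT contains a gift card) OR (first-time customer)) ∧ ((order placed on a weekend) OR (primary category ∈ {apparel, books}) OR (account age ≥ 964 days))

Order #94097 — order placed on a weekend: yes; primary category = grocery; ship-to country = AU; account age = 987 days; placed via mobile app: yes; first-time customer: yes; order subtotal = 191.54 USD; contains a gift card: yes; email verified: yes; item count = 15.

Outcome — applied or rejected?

Applied

Atomic conditions:
  ship-to country ∈ {AU, DE, FR}: AU is in the set → true
  order subtotal ≥ 521.3 USD: 191.54 ≥ 521.3 is false
  email verified: yes → true
  placed via mobile app: yes → true
  account age ≤ 414 days: 987 ≤ 414 is false
  item count ≤ 11: 15 ≤ 11 is false
  NOT contains a gift card: yes → false
  first-time customer: yes → true
  order placed on a weekend: yes → true
  primary category ∈ {apparel, books}: grocery is not in the set → false
  account age ≥ 964 days: 987 ≥ 964 is true
Combine:
[1] true OR false = true
[2] true OR true OR false = true
[3] false OR false OR true = true
[4] true OR false OR true = true
[root] true AND true AND true AND true = true
Overall: true → applied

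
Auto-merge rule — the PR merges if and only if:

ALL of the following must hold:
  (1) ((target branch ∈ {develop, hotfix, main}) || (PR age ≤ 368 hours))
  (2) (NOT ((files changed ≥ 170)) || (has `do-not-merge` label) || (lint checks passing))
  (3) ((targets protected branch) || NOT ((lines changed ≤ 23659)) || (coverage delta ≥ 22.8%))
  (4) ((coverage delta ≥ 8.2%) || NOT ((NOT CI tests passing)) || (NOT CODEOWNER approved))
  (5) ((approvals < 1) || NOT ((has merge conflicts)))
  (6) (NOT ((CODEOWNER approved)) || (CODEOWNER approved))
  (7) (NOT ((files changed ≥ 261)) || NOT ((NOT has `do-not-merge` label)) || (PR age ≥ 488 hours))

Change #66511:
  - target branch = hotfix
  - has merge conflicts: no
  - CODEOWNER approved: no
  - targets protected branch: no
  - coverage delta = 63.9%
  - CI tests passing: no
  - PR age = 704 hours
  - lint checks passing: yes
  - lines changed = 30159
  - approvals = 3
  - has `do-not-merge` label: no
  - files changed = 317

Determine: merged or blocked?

Atomic conditions:
  target branch ∈ {develop, hotfix, main}: hotfix is in the set → true
  PR age ≤ 368 hours: 704 ≤ 368 is false
  files changed ≥ 170: 317 ≥ 170 is true
  has `do-not-merge` label: no → false
  lint checks passing: yes → true
  targets protected branch: no → false
  lines changed ≤ 23659: 30159 ≤ 23659 is false
  coverage delta ≥ 22.8%: 63.9 ≥ 22.8 is true
  coverage delta ≥ 8.2%: 63.9 ≥ 8.2 is true
  NOT CI tests passing: no → true
  NOT CODEOWNER approved: no → true
  approvals < 1: 3 < 1 is false
  has merge conflicts: no → false
  CODEOWNER approved: no → false
  files changed ≥ 261: 317 ≥ 261 is true
  NOT has `do-not-merge` label: no → true
  PR age ≥ 488 hours: 704 ≥ 488 is true
Combine:
[1] true OR false = true
[2.1] NOT true = false
[2] false OR false OR true = true
[3.2] NOT false = true
[3] false OR true OR true = true
[4.2] NOT true = false
[4] true OR false OR true = true
[5.2] NOT false = true
[5] false OR true = true
[6.1] NOT false = true
[6] true OR false = true
[7.1] NOT true = false
[7.2] NOT true = false
[7] false OR false OR true = true
[root] true AND true AND true AND true AND true AND true AND true = true
Overall: true → merged

Merged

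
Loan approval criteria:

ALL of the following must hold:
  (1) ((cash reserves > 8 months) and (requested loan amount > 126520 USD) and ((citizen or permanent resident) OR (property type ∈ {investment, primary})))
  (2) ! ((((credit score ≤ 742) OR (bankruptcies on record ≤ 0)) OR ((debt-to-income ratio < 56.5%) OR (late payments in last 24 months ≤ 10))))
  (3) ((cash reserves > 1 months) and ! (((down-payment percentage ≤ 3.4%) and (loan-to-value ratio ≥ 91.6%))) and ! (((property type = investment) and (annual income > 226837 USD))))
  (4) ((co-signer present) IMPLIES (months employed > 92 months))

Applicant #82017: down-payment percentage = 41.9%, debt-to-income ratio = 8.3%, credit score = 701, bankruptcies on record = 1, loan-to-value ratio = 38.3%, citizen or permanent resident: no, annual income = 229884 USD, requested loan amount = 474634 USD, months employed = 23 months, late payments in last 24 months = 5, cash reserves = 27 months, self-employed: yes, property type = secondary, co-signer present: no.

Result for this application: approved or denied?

Atomic conditions:
  cash reserves > 8 months: 27 > 8 is true
  requested loan amount > 126520 USD: 474634 > 126520 is true
  citizen or permanent resident: no → false
  property type ∈ {investment, primary}: secondary is not in the set → false
  credit score ≤ 742: 701 ≤ 742 is true
  bankruptcies on record ≤ 0: 1 ≤ 0 is false
  debt-to-income ratio < 56.5%: 8.3 < 56.5 is true
  late payments in last 24 months ≤ 10: 5 ≤ 10 is true
  cash reserves > 1 months: 27 > 1 is true
  down-payment percentage ≤ 3.4%: 41.9 ≤ 3.4 is false
  loan-to-value ratio ≥ 91.6%: 38.3 ≥ 91.6 is false
  property type = investment: secondary == investment is false
  annual income > 226837 USD: 229884 > 226837 is true
  co-signer present: no → false
  months employed > 92 months: 23 > 92 is false
Combine:
[1.3] false OR false = false
[1] true AND true AND false = false
[2.1.1] true OR false = true
[2.1.2] true OR true = true
[2.1] true OR true = true
[2] NOT true = false
[3.2.1] false AND false = false
[3.2] NOT false = true
[3.3.1] false AND true = false
[3.3] NOT false = true
[3] true AND true AND true = true
[4] false → false (antecedent false ⇒ implication holds) = true
[root] false AND false AND true AND true = false
Overall: false → denied

Denied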